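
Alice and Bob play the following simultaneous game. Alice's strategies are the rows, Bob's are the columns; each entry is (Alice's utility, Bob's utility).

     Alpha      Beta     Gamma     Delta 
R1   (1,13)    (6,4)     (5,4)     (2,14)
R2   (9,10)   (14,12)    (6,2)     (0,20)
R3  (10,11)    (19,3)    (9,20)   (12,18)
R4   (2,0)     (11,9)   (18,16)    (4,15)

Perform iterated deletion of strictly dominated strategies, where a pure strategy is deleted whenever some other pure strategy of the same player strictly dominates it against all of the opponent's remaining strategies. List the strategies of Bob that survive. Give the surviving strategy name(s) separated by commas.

Gamma

Row R1 is eliminated: R3 beats it against every remaining column (Alpha: 10>1, Beta: 19>6, Gamma: 9>5, Delta: 12>2).
For Alice, R3 strictly dominates R2 on the remaining columns (Alpha: 10>9, Beta: 19>14, Gamma: 9>6, Delta: 12>0); eliminate R2.
Column Alpha is eliminated: Gamma beats it against every remaining row (R3: 20>11, R4: 16>0).
For Bob, Gamma strictly dominates Beta on the remaining rows (R3: 20>3, R4: 16>9); eliminate Beta.
For Bob, Gamma strictly dominates Delta on the remaining rows (R3: 20>18, R4: 16>15); eliminate Delta.
Alice's strategy R3 is strictly dominated by R4 (Gamma: 18>9) and is removed.
Among the remaining strategies, none is strictly dominated by another pure strategy of the same player, so the elimination stops.
Surviving strategies — Alice: {R4}; Bob: {Gamma}.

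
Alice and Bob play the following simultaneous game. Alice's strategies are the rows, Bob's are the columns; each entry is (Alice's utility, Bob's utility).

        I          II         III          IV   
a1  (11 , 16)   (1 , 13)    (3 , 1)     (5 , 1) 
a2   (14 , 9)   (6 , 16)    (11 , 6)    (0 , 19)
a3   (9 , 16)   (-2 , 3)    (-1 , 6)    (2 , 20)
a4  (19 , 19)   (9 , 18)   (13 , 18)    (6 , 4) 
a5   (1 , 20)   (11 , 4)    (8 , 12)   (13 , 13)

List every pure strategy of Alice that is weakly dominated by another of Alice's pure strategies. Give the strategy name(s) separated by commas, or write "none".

a4 weakly dominates a1 — I: 19>11, II: 9>1, III: 13>3, IV: 6>5.
a2 is weakly dominated by a4 (I: 19>14, II: 9>6, III: 13>11, IV: 6>0).
a3: dominated, since a1 does at least as well everywhere (I: 11>9, II: 1>-2, III: 3>-1, IV: 5>2).
a4: no other strategy beats it everywhere (a1 at I (19>11); a2 at I (19>14); a3 at I (19>9); a5 at I (19>1)).
a5 is not dominated — it holds its own against a1 at II (11>1); a2 at II (11>6); a3 at II (11>-2); a4 at II (11>9).

a1, a2, a3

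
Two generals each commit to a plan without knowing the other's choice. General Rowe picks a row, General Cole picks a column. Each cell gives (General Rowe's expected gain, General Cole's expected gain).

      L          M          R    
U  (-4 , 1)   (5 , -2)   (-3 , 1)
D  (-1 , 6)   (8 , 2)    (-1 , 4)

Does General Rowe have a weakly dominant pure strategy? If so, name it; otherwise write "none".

D

D vs U: L: -1>-4, M: 8>5, R: -1>-3.
D is at least as good as every other strategy against every opponent action, so it is weakly dominant.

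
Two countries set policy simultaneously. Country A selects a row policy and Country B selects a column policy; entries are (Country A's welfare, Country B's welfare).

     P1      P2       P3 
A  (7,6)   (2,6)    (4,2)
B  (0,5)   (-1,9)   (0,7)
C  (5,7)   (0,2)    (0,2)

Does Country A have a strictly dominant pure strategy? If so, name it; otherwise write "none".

A vs B: P1: 7>0, P2: 2>-1, P3: 4>0.
A vs C: P1: 7>5, P2: 2>0, P3: 4>0.
A strictly beats every other strategy against every opponent action, so it is strictly dominant.

A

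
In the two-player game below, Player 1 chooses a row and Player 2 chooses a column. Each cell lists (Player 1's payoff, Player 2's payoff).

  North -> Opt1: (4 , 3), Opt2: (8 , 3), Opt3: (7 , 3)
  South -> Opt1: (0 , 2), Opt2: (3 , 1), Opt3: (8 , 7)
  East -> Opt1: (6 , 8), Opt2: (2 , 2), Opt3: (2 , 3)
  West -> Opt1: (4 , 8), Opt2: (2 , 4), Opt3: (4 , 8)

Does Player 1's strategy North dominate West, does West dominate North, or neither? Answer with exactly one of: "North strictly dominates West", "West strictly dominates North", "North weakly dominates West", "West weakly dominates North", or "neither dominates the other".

North's payoffs vs West's, by Player 2's action — Opt1: 4=4, Opt2: 8>2, Opt3: 7>4.
North is at least as good everywhere and strictly better somewhere (tied only at Opt1), so North weakly but not strictly dominates West.

North weakly dominates West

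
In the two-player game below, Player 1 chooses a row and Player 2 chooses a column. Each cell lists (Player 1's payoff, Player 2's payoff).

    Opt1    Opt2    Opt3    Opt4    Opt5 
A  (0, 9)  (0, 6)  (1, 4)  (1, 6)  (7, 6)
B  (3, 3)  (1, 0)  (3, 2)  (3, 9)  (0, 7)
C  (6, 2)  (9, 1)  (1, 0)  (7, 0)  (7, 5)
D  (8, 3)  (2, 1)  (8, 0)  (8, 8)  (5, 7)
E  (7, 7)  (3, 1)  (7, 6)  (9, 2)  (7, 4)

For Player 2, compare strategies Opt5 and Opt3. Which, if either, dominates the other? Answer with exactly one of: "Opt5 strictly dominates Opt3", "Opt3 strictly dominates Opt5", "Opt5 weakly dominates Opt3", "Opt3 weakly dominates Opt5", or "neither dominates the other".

Opt5's payoffs vs Opt3's, by Player 1's action — A: 6>4, B: 7>2, C: 5>0, D: 7>0, E: 4<6.
Opt5 does better at A, B, C, D but worse at E; neither strategy dominates the other.

neither dominates the other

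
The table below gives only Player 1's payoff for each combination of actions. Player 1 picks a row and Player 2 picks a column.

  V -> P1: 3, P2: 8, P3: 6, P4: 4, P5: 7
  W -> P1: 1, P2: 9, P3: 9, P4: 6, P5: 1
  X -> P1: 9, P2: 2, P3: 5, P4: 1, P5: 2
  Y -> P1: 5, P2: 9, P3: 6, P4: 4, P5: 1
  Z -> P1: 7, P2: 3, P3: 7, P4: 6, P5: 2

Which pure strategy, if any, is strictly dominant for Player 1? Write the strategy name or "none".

none

V fails to dominate W at P2 (8<9).
W fails to dominate V at P1 (1<3).
X fails to dominate V at P2 (2<8).
Y fails to dominate V at P3 (6=6).
Z fails to dominate V at P2 (3<8).
No single strategy dominates all the others.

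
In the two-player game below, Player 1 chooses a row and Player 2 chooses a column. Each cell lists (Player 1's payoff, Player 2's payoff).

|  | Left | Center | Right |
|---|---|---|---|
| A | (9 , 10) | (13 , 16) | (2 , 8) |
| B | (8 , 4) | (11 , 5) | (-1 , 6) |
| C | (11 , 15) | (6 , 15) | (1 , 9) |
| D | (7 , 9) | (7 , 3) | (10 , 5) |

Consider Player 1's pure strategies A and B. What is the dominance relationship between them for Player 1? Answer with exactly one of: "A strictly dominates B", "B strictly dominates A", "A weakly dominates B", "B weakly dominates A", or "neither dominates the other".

A strictly dominates B

Compare A to B across each opponent action: Left: 9>8, Center: 13>11, Right: 2>-1.
Every comparison favours A, so A strictly dominates B.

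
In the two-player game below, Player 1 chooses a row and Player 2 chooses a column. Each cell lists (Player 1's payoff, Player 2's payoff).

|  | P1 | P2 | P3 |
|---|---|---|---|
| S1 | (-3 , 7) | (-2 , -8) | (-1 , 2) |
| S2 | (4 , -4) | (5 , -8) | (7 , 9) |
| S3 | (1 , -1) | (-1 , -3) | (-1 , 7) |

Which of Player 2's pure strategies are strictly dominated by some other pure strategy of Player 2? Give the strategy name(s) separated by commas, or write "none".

P1: no other strategy beats it everywhere (P2 at S1 (7>-8); P3 at S1 (7>2)).
P2: dominated, since P1 does at least as well everywhere (S1: 7>-8, S2: -4>-8, S3: -1>-3).
P3: no other strategy beats it everywhere (P1 at S2 (9>-4); P2 at S1 (2>-8)).

P2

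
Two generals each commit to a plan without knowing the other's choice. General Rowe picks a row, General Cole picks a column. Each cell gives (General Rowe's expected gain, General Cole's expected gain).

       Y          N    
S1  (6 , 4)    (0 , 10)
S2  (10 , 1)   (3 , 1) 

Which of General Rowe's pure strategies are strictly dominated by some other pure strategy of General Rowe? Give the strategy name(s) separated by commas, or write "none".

S1 is strictly dominated by S2 (Y: 10>6, N: 3>0).
S2: no other strategy beats it everywhere (S1 at Y (10>6)).

S1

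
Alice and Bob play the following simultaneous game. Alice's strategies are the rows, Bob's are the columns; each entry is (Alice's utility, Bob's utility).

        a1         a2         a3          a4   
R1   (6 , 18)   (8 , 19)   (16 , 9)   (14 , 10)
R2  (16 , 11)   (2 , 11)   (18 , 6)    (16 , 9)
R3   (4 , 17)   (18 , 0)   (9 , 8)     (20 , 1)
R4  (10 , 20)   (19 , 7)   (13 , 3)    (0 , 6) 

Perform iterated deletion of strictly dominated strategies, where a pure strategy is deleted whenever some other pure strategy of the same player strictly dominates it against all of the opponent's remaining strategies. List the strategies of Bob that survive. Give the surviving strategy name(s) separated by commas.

a1, a2

For Bob, a1 strictly dominates a3 on the remaining rows (R1: 18>9, R2: 11>6, R3: 17>8, R4: 20>3); eliminate a3.
Column a4 is eliminated: a1 beats it against every remaining row (R1: 18>10, R2: 11>9, R3: 17>1, R4: 20>6).
Row R1 is eliminated: R4 beats it against every remaining column (a1: 10>6, a2: 19>8).
For Alice, R4 strictly dominates R3 on the remaining columns (a1: 10>4, a2: 19>18); eliminate R3.
Among the remaining strategies, none is strictly dominated by another pure strategy of the same player, so the elimination stops.
Surviving strategies — Alice: {R2, R4}; Bob: {a1, a2}.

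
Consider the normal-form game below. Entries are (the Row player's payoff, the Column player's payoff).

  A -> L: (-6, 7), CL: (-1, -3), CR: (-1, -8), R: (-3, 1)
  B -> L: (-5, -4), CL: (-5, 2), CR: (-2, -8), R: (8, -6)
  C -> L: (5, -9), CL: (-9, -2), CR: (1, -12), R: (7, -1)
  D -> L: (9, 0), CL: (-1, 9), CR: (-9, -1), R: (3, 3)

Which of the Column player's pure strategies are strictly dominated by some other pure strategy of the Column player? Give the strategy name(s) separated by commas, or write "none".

L is not dominated — it holds its own against CL at A (7>-3); CR at A (7>-8); R at A (7>1).
Nothing dominates CL: L at B (2>-4); CR at A (-3>-8); R at B (2>-6).
CR is strictly dominated by L (A: 7>-8, B: -4>-8, C: -9>-12, D: 0>-1).
Nothing dominates R: L at C (-1>-9); CL at A (1>-3); CR at A (1>-8).

CR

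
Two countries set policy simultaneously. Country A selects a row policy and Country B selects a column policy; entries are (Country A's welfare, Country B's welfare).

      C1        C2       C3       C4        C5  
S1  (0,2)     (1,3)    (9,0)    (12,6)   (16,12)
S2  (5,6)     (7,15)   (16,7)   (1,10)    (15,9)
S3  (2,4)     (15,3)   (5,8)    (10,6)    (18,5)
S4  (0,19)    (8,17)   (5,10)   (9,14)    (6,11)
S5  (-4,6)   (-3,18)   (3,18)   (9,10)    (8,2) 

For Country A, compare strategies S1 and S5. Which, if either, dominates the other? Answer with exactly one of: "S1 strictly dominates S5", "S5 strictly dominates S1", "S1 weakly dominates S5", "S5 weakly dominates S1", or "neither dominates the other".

S1 strictly dominates S5

Compare S1 to S5 across every action of Country B: C1: 0>-4, C2: 1>-3, C3: 9>3, C4: 12>9, C5: 16>8.
S1 gives a strictly higher payoff against every action of Country B, so S1 strictly dominates S5.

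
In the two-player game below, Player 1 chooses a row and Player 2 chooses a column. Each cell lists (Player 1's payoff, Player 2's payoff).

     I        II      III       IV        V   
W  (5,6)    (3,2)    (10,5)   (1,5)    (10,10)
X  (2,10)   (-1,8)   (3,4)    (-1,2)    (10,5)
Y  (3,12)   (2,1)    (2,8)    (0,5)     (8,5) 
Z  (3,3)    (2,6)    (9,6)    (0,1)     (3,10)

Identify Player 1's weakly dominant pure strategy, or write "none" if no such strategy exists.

W

W vs X: I: 5>2, II: 3>-1, III: 10>3, IV: 1>-1, V: 10=10.
W vs Y: I: 5>3, II: 3>2, III: 10>2, IV: 1>0, V: 10>8.
W vs Z: I: 5>3, II: 3>2, III: 10>9, IV: 1>0, V: 10>3.
W is at least as good as every other strategy against every opponent action, so it is weakly dominant.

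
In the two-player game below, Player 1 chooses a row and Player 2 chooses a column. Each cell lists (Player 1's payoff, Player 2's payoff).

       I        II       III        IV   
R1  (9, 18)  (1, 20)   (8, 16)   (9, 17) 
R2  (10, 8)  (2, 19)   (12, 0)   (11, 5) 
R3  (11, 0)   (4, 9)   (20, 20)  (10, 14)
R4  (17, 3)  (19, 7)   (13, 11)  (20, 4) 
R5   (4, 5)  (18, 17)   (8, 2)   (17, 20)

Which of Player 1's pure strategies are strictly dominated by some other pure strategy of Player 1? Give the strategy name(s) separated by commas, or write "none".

R1 is strictly dominated by R2 (I: 10>9, II: 2>1, III: 12>8, IV: 11>9).
R2: dominated, since R4 does at least as well everywhere (I: 17>10, II: 19>2, III: 13>12, IV: 20>11).
R3 is not dominated — it holds its own against R1 at I (11>9); R2 at I (11>10); R4 at III (20>13); R5 at I (11>4).
R4: no other strategy beats it everywhere (R1 at I (17>9); R2 at I (17>10); R3 at I (17>11); R5 at I (17>4)).
R4 strictly dominates R5 — I: 17>4, II: 19>18, III: 13>8, IV: 20>17.

R1, R2, R5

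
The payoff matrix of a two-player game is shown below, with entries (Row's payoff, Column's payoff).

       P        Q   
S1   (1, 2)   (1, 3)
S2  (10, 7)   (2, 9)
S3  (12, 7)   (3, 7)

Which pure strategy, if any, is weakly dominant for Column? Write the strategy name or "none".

Q

Q vs P: S1: 3>2, S2: 9>7, S3: 7=7.
Q is at least as good as every other strategy against every opponent action, so it is weakly dominant.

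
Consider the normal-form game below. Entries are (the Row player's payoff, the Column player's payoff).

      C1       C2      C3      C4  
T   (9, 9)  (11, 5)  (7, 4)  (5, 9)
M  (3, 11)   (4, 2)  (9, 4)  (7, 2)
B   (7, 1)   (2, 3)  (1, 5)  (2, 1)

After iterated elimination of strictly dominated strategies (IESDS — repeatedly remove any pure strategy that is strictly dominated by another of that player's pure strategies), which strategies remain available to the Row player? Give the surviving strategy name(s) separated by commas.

T, M

For the Row player, T strictly dominates B on the remaining columns (C1: 9>7, C2: 11>2, C3: 7>1, C4: 5>2); eliminate B.
For the Column player, C1 strictly dominates C2 on the remaining rows (T: 9>5, M: 11>2); eliminate C2.
The Column player's strategy C3 is strictly dominated by C1 (T: 9>4, M: 11>4) and is removed.
Among the remaining strategies, none is strictly dominated by another pure strategy of the same player, so the elimination stops.
Surviving strategies — the Row player: {T, M}; the Column player: {C1, C4}.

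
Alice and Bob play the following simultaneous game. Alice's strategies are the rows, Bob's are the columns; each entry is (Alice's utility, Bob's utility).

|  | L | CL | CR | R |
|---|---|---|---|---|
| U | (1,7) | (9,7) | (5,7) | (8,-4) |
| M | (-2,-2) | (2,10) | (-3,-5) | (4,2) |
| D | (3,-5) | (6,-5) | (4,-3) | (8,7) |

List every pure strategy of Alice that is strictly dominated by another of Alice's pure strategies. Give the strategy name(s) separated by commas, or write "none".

M

Nothing dominates U: M at L (1>-2); D at CL (9>6).
M: dominated, since U does at least as well everywhere (L: 1>-2, CL: 9>2, CR: 5>-3, R: 8>4).
Nothing dominates D: U at L (3>1); M at L (3>-2).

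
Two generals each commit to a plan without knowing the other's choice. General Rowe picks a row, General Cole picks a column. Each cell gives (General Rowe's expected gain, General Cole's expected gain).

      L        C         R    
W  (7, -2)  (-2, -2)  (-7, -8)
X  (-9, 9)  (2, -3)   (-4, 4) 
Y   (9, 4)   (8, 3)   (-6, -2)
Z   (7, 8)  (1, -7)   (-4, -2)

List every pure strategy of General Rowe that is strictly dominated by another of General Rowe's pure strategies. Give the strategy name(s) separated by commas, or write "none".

W: dominated, since Y does at least as well everywhere (L: 9>7, C: 8>-2, R: -6>-7).
Nothing dominates X: W at C (2>-2); Y at R (-4>-6); Z at C (2>1).
Nothing dominates Y: W at L (9>7); X at L (9>-9); Z at L (9>7).
Nothing dominates Z: W at L (7=7); X at L (7>-9); Y at R (-4>-6).

W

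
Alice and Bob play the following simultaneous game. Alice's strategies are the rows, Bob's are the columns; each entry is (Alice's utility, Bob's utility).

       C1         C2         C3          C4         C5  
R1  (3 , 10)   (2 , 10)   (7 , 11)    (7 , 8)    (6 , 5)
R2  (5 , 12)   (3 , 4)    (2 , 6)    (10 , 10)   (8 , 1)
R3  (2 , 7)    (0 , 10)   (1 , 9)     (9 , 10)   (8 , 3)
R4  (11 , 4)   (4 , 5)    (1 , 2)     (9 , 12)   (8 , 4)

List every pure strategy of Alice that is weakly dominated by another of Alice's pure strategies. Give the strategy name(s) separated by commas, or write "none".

Nothing dominates R1: R2 at C3 (7>2); R3 at C1 (3>2); R4 at C3 (7>1).
R2: no other strategy beats it everywhere (R1 at C1 (5>3); R3 at C1 (5>2); R4 at C3 (2>1)).
R3 is weakly dominated by R2 (C1: 5>2, C2: 3>0, C3: 2>1, C4: 10>9, C5: 8=8).
R4: no other strategy beats it everywhere (R1 at C1 (11>3); R2 at C1 (11>5); R3 at C1 (11>2)).

R3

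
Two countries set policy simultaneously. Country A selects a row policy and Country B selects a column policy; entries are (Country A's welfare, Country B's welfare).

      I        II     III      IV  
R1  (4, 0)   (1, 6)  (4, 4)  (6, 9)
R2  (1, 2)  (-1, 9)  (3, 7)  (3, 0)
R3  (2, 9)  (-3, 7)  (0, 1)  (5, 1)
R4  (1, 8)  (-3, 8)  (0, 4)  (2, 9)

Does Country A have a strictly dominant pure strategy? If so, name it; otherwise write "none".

R1 vs R2: I: 4>1, II: 1>-1, III: 4>3, IV: 6>3.
R1 vs R3: I: 4>2, II: 1>-3, III: 4>0, IV: 6>5.
R1 vs R4: I: 4>1, II: 1>-3, III: 4>0, IV: 6>2.
R1 strictly beats every other strategy against every opponent action, so it is strictly dominant.

R1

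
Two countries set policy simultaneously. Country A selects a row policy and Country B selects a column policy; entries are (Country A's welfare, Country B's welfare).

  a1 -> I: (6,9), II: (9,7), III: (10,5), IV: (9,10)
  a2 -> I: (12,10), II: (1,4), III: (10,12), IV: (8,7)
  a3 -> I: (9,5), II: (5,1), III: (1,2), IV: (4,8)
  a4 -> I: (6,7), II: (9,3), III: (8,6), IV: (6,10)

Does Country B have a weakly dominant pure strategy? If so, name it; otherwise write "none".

I fails to dominate III at a2 (10<12).
II fails to dominate I at a1 (7<9).
III fails to dominate I at a1 (5<9).
IV fails to dominate I at a2 (7<10).
No single strategy dominates all the others.

none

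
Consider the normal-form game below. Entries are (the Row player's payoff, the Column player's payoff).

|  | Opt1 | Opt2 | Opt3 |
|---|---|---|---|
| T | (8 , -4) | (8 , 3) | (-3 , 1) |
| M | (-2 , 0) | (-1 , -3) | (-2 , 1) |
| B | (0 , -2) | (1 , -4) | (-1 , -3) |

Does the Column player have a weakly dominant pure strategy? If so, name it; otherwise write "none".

Opt1 fails to dominate Opt2 at T (-4<3).
Opt2 fails to dominate Opt1 at M (-3<0).
Opt3 fails to dominate Opt1 at B (-3<-2).
No single strategy dominates all the others.

none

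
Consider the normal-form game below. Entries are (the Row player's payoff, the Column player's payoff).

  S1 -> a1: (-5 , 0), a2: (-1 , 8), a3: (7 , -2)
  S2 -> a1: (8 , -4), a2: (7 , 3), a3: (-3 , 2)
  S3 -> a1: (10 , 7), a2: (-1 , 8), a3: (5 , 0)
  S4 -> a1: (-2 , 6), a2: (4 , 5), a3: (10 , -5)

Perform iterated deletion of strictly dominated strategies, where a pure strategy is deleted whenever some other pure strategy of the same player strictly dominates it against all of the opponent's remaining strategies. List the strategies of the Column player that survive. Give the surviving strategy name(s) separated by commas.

a2

For the Row player, S4 strictly dominates S1 on the remaining columns (a1: -2>-5, a2: 4>-1, a3: 10>7); eliminate S1.
Column a3 is eliminated: a2 beats it against every remaining row (S2: 3>2, S3: 8>0, S4: 5>-5).
Row S4 is eliminated: S2 beats it against every remaining column (a1: 8>-2, a2: 7>4).
Column a1 is eliminated: a2 beats it against every remaining row (S2: 3>-4, S3: 8>7).
Row S3 is eliminated: S2 beats it against every remaining column (a2: 7>-1).
Among the remaining strategies, none is strictly dominated by another pure strategy of the same player, so the elimination stops.
Surviving strategies — the Row player: {S2}; the Column player: {a2}.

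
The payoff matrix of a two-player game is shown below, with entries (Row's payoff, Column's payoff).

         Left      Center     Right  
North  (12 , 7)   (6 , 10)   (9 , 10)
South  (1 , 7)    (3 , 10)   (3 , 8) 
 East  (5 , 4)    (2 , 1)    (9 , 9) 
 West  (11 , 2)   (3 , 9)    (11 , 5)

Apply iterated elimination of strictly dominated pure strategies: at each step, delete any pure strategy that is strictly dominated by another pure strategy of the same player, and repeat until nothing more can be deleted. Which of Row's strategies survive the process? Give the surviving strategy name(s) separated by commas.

North, West

Row's strategy South is strictly dominated by North (Left: 12>1, Center: 6>3, Right: 9>3) and is removed.
Row's strategy East is strictly dominated by West (Left: 11>5, Center: 3>2, Right: 11>9) and is removed.
Column's strategy Left is strictly dominated by Center (North: 10>7, West: 9>2) and is removed.
Among the remaining strategies, none is strictly dominated by another pure strategy of the same player, so the elimination stops.
Surviving strategies — Row: {North, West}; Column: {Center, Right}.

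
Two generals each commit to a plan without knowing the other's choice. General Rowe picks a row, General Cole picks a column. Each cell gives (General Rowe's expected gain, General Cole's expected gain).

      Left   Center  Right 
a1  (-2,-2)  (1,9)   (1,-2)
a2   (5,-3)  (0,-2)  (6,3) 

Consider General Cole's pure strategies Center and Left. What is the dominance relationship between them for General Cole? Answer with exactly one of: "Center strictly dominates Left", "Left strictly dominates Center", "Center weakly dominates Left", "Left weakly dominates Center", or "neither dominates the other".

Center's payoffs vs Left's, by General Rowe's action — a1: 9>-2, a2: -2>-3.
Center gives a strictly higher payoff against each opponent action, so Center strictly dominates Left.

Center strictly dominates Left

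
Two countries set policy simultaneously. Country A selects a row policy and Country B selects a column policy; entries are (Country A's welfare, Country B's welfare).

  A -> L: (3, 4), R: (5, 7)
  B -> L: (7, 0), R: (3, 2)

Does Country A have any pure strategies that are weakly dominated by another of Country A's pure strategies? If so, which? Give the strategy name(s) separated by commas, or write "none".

A is not dominated — it holds its own against B at R (5>3).
B: no other strategy beats it everywhere (A at L (7>3)).

none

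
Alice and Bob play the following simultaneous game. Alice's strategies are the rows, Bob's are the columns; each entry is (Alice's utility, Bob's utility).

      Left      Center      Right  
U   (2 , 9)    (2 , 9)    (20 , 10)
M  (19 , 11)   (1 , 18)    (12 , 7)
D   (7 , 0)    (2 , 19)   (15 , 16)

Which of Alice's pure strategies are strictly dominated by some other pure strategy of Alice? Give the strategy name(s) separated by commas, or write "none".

Nothing dominates U: M at Center (2>1); D at Center (2=2).
M: no other strategy beats it everywhere (U at Left (19>2); D at Left (19>7)).
D is not dominated — it holds its own against U at Left (7>2); M at Center (2>1).

none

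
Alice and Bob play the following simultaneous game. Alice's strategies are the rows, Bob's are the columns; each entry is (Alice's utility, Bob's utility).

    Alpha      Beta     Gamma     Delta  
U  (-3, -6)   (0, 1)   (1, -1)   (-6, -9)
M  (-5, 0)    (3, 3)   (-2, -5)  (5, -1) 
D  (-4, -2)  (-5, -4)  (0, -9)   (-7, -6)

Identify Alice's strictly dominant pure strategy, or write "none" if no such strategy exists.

U fails to dominate M at Beta (0<3).
M fails to dominate U at Alpha (-5<-3).
D fails to dominate U at Alpha (-4<-3).
No single strategy dominates all the others.

none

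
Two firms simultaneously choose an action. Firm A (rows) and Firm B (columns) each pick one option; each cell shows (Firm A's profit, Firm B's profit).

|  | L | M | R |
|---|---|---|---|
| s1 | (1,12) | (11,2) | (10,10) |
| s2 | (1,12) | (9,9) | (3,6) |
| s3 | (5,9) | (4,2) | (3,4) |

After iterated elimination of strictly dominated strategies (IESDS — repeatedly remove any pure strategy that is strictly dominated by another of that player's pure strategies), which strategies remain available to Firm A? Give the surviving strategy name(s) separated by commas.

s3

Column M is eliminated: L beats it against every remaining row (s1: 12>2, s2: 12>9, s3: 9>2).
Column R is eliminated: L beats it against every remaining row (s1: 12>10, s2: 12>6, s3: 9>4).
Firm A's strategy s1 is strictly dominated by s3 (L: 5>1) and is removed.
Row s2 is eliminated: s3 beats it against every remaining column (L: 5>1).
Among the remaining strategies, none is strictly dominated by another pure strategy of the same player, so the elimination stops.
Surviving strategies — Firm A: {s3}; Firm B: {L}.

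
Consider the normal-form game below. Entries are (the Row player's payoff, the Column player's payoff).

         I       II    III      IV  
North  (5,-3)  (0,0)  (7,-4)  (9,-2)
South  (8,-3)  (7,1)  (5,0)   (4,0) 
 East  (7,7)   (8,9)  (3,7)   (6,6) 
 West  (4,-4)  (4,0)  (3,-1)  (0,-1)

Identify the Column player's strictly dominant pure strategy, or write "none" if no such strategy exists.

II vs I: North: 0>-3, South: 1>-3, East: 9>7, West: 0>-4.
II vs III: North: 0>-4, South: 1>0, East: 9>7, West: 0>-1.
II vs IV: North: 0>-2, South: 1>0, East: 9>6, West: 0>-1.
II strictly beats every other strategy against every opponent action, so it is strictly dominant.

II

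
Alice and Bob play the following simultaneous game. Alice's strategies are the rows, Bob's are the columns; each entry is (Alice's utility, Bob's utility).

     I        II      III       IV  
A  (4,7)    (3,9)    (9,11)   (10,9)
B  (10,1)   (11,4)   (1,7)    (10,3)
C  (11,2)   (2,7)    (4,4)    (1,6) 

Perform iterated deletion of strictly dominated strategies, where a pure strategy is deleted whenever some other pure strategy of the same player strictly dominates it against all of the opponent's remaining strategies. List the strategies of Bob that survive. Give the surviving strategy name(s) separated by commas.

Bob's strategy I is strictly dominated by II (A: 9>7, B: 4>1, C: 7>2) and is removed.
Row C is eliminated: A beats it against every remaining column (II: 3>2, III: 9>4, IV: 10>1).
For Bob, III strictly dominates II on the remaining rows (A: 11>9, B: 7>4); eliminate II.
For Bob, III strictly dominates IV on the remaining rows (A: 11>9, B: 7>3); eliminate IV.
Alice's strategy B is strictly dominated by A (III: 9>1) and is removed.
Among the remaining strategies, none is strictly dominated by another pure strategy of the same player, so the elimination stops.
Surviving strategies — Alice: {A}; Bob: {III}.

III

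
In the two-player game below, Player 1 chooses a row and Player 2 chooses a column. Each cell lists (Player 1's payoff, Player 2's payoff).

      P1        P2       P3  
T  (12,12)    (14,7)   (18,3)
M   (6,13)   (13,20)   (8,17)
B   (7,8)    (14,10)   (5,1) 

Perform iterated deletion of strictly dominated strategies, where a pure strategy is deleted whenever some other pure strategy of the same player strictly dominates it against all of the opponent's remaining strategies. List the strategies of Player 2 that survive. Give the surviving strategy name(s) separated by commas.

Row M is eliminated: T beats it against every remaining column (P1: 12>6, P2: 14>13, P3: 18>8).
Column P3 is eliminated: P1 beats it against every remaining row (T: 12>3, B: 8>1).
Among the remaining strategies, none is strictly dominated by another pure strategy of the same player, so the elimination stops.
Surviving strategies — Player 1: {T, B}; Player 2: {P1, P2}.

P1, P2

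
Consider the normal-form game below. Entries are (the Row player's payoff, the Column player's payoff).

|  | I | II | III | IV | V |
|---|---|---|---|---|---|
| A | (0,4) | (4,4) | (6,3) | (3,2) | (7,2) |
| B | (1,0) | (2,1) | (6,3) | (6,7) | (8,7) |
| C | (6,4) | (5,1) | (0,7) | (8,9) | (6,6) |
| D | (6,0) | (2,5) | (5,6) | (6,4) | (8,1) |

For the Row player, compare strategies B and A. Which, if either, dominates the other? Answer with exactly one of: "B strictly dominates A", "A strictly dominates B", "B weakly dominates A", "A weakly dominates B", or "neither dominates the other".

neither dominates the other

Compare B to A across every action of the Column player: I: 1>0, II: 2<4, III: 6=6, IV: 6>3, V: 8>7.
B does better at I, IV, V but worse at II; neither strategy dominates the other.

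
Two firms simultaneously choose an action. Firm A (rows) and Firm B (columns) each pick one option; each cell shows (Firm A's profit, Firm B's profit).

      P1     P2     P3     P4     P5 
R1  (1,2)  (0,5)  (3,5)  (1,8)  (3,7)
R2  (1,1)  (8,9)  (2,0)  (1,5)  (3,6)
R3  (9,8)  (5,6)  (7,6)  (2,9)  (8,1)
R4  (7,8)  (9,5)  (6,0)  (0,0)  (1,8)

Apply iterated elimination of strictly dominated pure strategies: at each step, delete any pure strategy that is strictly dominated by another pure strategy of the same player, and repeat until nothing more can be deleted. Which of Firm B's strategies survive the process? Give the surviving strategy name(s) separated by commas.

Firm A's strategy R1 is strictly dominated by R3 (P1: 9>1, P2: 5>0, P3: 7>3, P4: 2>1, P5: 8>3) and is removed.
For Firm B, P1 strictly dominates P3 on the remaining rows (R2: 1>0, R3: 8>6, R4: 8>0); eliminate P3.
Among the remaining strategies, none is strictly dominated by another pure strategy of the same player, so the elimination stops.
Surviving strategies — Firm A: {R2, R3, R4}; Firm B: {P1, P2, P4, P5}.

P1, P2, P4, P5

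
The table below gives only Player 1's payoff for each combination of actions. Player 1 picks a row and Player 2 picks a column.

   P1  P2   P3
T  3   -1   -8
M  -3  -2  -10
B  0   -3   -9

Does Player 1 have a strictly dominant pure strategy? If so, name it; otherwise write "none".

T vs M: P1: 3>-3, P2: -1>-2, P3: -8>-10.
T vs B: P1: 3>0, P2: -1>-3, P3: -8>-9.
T strictly beats every other strategy against every opponent action, so it is strictly dominant.

T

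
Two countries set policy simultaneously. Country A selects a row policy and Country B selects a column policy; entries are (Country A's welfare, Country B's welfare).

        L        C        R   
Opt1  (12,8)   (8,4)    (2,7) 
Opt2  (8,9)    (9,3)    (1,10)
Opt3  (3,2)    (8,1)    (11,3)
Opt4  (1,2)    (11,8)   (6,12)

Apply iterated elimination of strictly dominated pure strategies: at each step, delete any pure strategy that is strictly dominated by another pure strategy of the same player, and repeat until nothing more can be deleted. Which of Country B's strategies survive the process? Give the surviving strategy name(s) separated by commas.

L, R

Country B's strategy C is strictly dominated by R (Opt1: 7>4, Opt2: 10>3, Opt3: 3>1, Opt4: 12>8) and is removed.
For Country A, Opt1 strictly dominates Opt2 on the remaining columns (L: 12>8, R: 2>1); eliminate Opt2.
For Country A, Opt3 strictly dominates Opt4 on the remaining columns (L: 3>1, R: 11>6); eliminate Opt4.
Among the remaining strategies, none is strictly dominated by another pure strategy of the same player, so the elimination stops.
Surviving strategies — Country A: {Opt1, Opt3}; Country B: {L, R}.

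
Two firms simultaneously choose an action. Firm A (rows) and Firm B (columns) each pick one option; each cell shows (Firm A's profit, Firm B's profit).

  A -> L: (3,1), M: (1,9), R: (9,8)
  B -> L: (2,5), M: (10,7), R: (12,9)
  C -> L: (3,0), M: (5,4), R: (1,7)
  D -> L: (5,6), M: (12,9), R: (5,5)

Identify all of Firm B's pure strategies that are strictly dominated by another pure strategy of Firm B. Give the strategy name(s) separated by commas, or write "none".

L is strictly dominated by M (A: 9>1, B: 7>5, C: 4>0, D: 9>6).
M: no other strategy beats it everywhere (L at A (9>1); R at A (9>8)).
R is not dominated — it holds its own against L at A (8>1); M at B (9>7).

L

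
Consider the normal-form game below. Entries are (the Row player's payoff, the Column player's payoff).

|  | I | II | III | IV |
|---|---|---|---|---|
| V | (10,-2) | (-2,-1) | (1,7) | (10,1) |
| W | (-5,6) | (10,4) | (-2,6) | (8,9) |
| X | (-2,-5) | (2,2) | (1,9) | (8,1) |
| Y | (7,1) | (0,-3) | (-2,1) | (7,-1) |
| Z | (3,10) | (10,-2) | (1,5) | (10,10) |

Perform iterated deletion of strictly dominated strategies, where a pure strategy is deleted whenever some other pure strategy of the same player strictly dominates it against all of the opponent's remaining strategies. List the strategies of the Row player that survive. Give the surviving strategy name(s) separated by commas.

V, X, Z

For the Column player, III strictly dominates II on the remaining rows (V: 7>-1, W: 6>4, X: 9>2, Y: 1>-3, Z: 5>-2); eliminate II.
For the Row player, V strictly dominates W on the remaining columns (I: 10>-5, III: 1>-2, IV: 10>8); eliminate W.
The Row player's strategy Y is strictly dominated by V (I: 10>7, III: 1>-2, IV: 10>7) and is removed.
Among the remaining strategies, none is strictly dominated by another pure strategy of the same player, so the elimination stops.
Surviving strategies — the Row player: {V, X, Z}; the Column player: {I, III, IV}.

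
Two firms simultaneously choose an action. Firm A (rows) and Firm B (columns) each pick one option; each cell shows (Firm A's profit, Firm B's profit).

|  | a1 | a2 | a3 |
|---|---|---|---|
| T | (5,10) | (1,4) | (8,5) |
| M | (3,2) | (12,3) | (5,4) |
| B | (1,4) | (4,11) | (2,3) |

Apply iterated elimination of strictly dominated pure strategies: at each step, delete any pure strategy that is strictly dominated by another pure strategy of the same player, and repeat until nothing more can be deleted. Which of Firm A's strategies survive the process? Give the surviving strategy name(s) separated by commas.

T

For Firm A, M strictly dominates B on the remaining columns (a1: 3>1, a2: 12>4, a3: 5>2); eliminate B.
For Firm B, a3 strictly dominates a2 on the remaining rows (T: 5>4, M: 4>3); eliminate a2.
For Firm A, T strictly dominates M on the remaining columns (a1: 5>3, a3: 8>5); eliminate M.
For Firm B, a1 strictly dominates a3 on the remaining rows (T: 10>5); eliminate a3.
Among the remaining strategies, none is strictly dominated by another pure strategy of the same player, so the elimination stops.
Surviving strategies — Firm A: {T}; Firm B: {a1}.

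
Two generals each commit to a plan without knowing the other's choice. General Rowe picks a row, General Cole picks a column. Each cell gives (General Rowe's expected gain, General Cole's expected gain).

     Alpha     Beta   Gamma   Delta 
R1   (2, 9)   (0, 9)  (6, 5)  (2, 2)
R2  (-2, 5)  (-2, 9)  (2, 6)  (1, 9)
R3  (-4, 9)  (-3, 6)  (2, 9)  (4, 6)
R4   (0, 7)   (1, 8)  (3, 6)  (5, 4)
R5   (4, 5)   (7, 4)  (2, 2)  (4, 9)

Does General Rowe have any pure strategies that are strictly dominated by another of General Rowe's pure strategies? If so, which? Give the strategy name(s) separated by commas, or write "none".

R2, R3

R1: no other strategy beats it everywhere (R2 at Alpha (2>-2); R3 at Alpha (2>-4); R4 at Alpha (2>0); R5 at Gamma (6>2)).
R1 strictly dominates R2 — Alpha: 2>-2, Beta: 0>-2, Gamma: 6>2, Delta: 2>1.
R3 is strictly dominated by R4 (Alpha: 0>-4, Beta: 1>-3, Gamma: 3>2, Delta: 5>4).
R4: no other strategy beats it everywhere (R1 at Beta (1>0); R2 at Alpha (0>-2); R3 at Alpha (0>-4); R5 at Gamma (3>2)).
R5: no other strategy beats it everywhere (R1 at Alpha (4>2); R2 at Alpha (4>-2); R3 at Alpha (4>-4); R4 at Alpha (4>0)).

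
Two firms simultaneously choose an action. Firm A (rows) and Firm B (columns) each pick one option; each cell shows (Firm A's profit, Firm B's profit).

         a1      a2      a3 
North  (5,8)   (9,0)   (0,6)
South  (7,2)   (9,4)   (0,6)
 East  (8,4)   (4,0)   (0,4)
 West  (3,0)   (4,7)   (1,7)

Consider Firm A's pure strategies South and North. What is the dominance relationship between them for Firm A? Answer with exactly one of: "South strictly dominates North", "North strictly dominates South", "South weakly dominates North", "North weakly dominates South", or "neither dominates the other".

South weakly dominates North

South's payoffs vs North's, by Firm B's action — a1: 7>5, a2: 9=9, a3: 0=0.
South is at least as good everywhere and strictly better somewhere (tied only at a2, a3), so South weakly but not strictly dominates North.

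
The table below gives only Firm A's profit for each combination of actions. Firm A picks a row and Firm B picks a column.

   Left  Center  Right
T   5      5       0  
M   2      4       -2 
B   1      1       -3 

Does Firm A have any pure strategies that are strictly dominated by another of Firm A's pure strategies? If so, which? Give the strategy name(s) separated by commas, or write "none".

M, B

T is not dominated — it holds its own against M at Left (5>2); B at Left (5>1).
M: dominated, since T does at least as well everywhere (Left: 5>2, Center: 5>4, Right: 0>-2).
T strictly dominates B — Left: 5>1, Center: 5>1, Right: 0>-3.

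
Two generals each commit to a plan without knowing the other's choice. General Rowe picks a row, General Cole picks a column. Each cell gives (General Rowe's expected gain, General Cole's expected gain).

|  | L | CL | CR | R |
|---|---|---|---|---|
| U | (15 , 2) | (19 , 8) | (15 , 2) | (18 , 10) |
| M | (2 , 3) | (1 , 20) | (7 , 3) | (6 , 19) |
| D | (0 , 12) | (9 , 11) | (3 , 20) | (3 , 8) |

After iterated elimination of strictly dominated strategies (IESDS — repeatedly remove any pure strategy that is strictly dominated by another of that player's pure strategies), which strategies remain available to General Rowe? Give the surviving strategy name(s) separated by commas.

U

Row M is eliminated: U beats it against every remaining column (L: 15>2, CL: 19>1, CR: 15>7, R: 18>6).
For General Rowe, U strictly dominates D on the remaining columns (L: 15>0, CL: 19>9, CR: 15>3, R: 18>3); eliminate D.
General Cole's strategy L is strictly dominated by CL (U: 8>2) and is removed.
General Cole's strategy CL is strictly dominated by R (U: 10>8) and is removed.
For General Cole, R strictly dominates CR on the remaining rows (U: 10>2); eliminate CR.
Among the remaining strategies, none is strictly dominated by another pure strategy of the same player, so the elimination stops.
Surviving strategies — General Rowe: {U}; General Cole: {R}.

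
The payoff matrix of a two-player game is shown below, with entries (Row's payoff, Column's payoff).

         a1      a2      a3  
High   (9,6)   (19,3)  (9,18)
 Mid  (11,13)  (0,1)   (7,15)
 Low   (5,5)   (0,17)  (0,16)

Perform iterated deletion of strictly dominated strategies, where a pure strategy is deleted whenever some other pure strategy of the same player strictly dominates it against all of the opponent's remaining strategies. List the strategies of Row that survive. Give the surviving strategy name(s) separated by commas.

For Row, High strictly dominates Low on the remaining columns (a1: 9>5, a2: 19>0, a3: 9>0); eliminate Low.
Column's strategy a1 is strictly dominated by a3 (High: 18>6, Mid: 15>13) and is removed.
For Row, High strictly dominates Mid on the remaining columns (a2: 19>0, a3: 9>7); eliminate Mid.
Column a2 is eliminated: a3 beats it against every remaining row (High: 18>3).
Among the remaining strategies, none is strictly dominated by another pure strategy of the same player, so the elimination stops.
Surviving strategies — Row: {High}; Column: {a3}.

High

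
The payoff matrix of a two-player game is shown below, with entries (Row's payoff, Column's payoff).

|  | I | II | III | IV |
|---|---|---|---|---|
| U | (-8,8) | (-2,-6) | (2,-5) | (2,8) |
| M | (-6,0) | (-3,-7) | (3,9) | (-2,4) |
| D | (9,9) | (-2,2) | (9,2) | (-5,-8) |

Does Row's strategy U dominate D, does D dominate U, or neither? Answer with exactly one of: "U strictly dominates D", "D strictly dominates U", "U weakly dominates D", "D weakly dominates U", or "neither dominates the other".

Compare U to D across every action of Column: I: -8<9, II: -2=-2, III: 2<9, IV: 2>-5.
U does better at IV but worse at I, III; neither strategy dominates the other.

neither dominates the other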